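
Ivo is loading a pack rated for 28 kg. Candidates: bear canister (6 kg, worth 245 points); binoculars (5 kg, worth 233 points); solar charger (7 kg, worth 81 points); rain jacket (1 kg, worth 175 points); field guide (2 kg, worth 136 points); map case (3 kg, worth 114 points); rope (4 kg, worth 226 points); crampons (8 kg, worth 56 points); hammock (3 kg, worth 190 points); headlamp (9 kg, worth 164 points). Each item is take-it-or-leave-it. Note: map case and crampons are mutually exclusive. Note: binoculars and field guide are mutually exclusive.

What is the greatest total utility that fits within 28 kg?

1250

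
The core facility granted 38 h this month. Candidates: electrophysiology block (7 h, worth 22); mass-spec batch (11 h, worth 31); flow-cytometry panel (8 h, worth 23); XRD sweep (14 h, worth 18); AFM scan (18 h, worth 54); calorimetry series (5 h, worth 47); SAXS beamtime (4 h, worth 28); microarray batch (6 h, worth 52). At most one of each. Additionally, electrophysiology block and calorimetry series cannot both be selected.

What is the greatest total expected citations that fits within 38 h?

181

Taking mass-spec batch + flow-cytometry panel + calorimetry series + SAXS beamtime + microarray batch: 34 h used, 181 in expected citations.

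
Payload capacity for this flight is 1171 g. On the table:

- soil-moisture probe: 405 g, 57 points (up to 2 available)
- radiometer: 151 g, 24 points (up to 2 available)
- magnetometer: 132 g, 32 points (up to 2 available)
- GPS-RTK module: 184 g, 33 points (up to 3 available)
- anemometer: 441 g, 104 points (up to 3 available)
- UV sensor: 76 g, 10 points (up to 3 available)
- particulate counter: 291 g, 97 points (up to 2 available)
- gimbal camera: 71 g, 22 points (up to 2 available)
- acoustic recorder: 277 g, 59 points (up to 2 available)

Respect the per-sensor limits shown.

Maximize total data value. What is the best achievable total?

342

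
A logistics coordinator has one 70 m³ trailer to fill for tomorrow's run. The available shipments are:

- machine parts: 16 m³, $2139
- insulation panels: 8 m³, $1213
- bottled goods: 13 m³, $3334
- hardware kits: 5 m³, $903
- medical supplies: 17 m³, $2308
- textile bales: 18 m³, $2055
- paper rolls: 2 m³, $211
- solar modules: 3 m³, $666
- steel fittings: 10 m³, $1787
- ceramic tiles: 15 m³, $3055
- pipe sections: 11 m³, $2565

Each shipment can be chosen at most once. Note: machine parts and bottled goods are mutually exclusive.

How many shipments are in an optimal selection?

The maximum revenue within 70 m³ is 13734.
For example insulation panels + bottled goods + hardware kits + paper rolls + solar modules + steel fittings + ceramic tiles + pipe sections achieves it, using 67 m³.
All optima have 8 shipments.

8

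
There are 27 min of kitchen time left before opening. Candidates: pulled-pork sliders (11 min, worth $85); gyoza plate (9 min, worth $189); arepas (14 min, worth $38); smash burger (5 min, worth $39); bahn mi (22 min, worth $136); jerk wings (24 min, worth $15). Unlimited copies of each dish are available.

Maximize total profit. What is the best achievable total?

567

Best packing: 3×gyoza plate — 27 min, 567 total.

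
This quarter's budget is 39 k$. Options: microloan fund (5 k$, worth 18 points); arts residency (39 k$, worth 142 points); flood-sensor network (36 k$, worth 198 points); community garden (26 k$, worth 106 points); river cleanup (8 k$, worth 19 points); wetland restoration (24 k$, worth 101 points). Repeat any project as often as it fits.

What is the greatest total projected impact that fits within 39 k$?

198

By projected impact per k$: flood-sensor network 5.50, wetland restoration 4.21, community garden 4.08, arts residency 3.64 lead.
Flood-sensor network uses 36 of the 39 k$ and totals 198.
No other feasible combination exceeds 198.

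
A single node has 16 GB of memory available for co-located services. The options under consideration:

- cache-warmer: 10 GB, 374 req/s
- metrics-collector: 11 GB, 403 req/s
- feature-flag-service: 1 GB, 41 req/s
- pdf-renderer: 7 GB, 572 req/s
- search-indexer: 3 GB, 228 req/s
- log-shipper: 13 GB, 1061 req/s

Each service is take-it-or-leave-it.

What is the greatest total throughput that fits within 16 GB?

By throughput per GB: pdf-renderer 81.71, log-shipper 81.62, search-indexer 76.00 lead.
Filling by ratio: feature-flag-service + pdf-renderer + search-indexer for 841, with 5 GB left unused.
Replace feature-flag-service and pdf-renderer with log-shipper: the trade gains 448 net, giving 1289 at 16 GB.
No other feasible combination exceeds 1289.

1289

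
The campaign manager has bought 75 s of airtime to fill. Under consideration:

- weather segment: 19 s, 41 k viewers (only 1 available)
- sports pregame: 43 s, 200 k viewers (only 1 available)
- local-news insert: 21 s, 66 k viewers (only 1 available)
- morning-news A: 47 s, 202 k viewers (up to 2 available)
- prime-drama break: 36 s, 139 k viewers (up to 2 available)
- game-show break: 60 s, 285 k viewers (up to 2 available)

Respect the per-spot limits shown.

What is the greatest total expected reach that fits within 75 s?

Game-show break uses 60 of the 75 s and totals 285.
Nothing else within 75 s beats 285.

285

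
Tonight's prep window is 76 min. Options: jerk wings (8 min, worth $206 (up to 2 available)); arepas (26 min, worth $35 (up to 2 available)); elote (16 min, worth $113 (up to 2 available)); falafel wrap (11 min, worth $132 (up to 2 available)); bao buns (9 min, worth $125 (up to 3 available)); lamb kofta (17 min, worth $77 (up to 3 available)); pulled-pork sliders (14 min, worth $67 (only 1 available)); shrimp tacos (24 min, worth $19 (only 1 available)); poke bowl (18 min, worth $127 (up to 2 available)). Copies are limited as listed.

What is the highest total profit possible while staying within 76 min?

Ranking by ratio (profit/min): jerk wings 25.75, bao buns 13.89, falafel wrap 12.00.
A density-first pass picks 2×jerk wings + 2×falafel wrap + 3×bao buns — 1051 at 65 min.
Replace bao buns with poke bowl: the trade gains 2 net, giving 1053 at 74 min.

1053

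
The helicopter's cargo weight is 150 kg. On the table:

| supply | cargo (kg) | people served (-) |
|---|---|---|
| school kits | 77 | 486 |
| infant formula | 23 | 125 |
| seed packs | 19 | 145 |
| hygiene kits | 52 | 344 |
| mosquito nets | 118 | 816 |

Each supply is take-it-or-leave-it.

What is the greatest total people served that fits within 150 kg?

975

Ranking by ratio (people served/kg): seed packs 7.63, mosquito nets 6.92, hygiene kits 6.62.
Filling by ratio: seed packs + mosquito nets for 961, with 13 kg left unused.
Replace mosquito nets with school kits + hygiene kits: the trade gains 14 net, giving 975 at 148 kg.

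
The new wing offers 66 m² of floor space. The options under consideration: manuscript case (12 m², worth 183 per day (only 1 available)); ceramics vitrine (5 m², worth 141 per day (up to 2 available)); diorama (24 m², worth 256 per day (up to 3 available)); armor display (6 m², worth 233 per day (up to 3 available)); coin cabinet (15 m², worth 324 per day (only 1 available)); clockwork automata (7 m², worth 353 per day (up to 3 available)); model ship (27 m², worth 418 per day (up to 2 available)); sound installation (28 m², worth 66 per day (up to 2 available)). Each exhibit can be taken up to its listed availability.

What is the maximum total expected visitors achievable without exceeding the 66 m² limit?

2364

By expected visitors per m²: clockwork automata 50.43, armor display 38.83, ceramics vitrine 28.20, coin cabinet 21.60 lead.
Taking 2×ceramics vitrine + 3×armor display + coin cabinet + 3×clockwork automata: 64 m² used, 2364 in expected visitors.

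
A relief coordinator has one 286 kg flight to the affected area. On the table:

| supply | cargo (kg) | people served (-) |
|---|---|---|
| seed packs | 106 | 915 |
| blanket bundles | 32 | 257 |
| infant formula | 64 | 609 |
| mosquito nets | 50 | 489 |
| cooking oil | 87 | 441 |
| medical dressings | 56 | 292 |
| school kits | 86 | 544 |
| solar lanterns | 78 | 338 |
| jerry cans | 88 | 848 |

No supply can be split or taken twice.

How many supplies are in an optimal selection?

4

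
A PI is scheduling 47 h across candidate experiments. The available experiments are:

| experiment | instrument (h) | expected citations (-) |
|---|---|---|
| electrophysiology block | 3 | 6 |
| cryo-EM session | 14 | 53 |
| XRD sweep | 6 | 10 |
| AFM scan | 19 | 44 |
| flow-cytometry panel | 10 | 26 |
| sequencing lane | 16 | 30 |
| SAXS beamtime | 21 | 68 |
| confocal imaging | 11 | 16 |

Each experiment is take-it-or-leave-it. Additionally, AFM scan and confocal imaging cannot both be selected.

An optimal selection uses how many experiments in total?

Best achievable expected citations is 147.
One optimal bundle: cryo-EM session + flow-cytometry panel + SAXS beamtime (45 h).
All optima have 3 experiments.

3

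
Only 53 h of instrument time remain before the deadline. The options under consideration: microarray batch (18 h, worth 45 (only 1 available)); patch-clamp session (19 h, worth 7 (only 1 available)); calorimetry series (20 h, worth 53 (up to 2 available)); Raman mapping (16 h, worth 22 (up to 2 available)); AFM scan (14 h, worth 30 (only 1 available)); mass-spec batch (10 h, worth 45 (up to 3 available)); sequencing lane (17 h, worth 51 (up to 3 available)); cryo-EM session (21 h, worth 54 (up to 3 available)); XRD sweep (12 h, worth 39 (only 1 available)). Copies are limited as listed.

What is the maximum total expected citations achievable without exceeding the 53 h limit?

189

Taking the top-ratio experiments first gives 3×mass-spec batch + XRD sweep for 174 (42 h).
Replace XRD sweep with cryo-EM session: the trade gains 15 net, giving 189 at 51 h.
No other feasible combination exceeds 189.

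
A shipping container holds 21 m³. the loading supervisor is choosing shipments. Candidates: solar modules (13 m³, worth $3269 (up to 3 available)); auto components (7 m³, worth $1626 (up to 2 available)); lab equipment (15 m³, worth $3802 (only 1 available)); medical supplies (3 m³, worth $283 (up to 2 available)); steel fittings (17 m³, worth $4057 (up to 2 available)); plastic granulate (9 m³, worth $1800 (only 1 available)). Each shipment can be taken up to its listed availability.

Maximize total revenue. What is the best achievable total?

4895

Taking the top-ratio shipments first gives lab equipment + 2×medical supplies for 4368 (21 m³).
Replace lab equipment and 2×medical supplies with solar modules + auto components: the trade gains 527 net, giving 4895 at 20 m³.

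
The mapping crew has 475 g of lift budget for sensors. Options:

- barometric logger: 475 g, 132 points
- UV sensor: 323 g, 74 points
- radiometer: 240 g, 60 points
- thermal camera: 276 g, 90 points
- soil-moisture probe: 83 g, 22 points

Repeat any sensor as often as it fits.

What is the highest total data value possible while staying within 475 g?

The ratio ordering already packs tightly: thermal camera + 2×soil-moisture probe, 442 g, 134.
The spare 33 g is too small for any remaining sensor, and no exchange beats 134.

134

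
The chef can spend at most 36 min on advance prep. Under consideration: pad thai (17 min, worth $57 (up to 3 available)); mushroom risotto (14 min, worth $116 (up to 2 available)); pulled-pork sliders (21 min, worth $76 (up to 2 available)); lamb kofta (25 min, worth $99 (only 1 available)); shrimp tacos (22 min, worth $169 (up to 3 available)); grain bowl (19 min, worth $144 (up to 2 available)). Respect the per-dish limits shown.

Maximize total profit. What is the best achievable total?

285

The ratio heuristic lands on 2×mushroom risotto (232) but leaves 8 min idle.
Replace mushroom risotto with shrimp tacos: the trade gains 53 net, giving 285 at 36 min.
Every other selection either busts 36 min or exceeds an availability limit or fails to beat 285.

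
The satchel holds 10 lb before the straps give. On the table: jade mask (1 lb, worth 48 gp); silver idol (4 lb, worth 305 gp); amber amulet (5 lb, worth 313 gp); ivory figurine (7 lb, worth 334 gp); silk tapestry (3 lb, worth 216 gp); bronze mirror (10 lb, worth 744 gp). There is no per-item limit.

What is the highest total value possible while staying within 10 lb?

Ranking by ratio (value/lb): silver idol 76.25, bronze mirror 74.40, silk tapestry 72.00.
Greedy by ratio would take 2×jade mask + 2×silver idol: 10 lb used, total 706.
The 10 lb tied up in 2×jade mask and 2×silver idol is better spent on bronze mirror — total rises to 744 (10 lb).
No other feasible combination exceeds 744.

744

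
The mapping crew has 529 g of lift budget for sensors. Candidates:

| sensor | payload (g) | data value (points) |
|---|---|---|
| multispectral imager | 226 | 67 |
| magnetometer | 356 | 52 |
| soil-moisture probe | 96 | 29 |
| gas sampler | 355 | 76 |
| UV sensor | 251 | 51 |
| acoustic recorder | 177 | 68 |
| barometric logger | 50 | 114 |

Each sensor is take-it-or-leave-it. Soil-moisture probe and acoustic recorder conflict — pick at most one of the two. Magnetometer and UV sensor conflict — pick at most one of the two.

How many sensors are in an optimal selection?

The maximum data value within 529 g is 249.
For example multispectral imager + acoustic recorder + barometric logger achieves it, using 453 g.
All optima have 3 sensors.

3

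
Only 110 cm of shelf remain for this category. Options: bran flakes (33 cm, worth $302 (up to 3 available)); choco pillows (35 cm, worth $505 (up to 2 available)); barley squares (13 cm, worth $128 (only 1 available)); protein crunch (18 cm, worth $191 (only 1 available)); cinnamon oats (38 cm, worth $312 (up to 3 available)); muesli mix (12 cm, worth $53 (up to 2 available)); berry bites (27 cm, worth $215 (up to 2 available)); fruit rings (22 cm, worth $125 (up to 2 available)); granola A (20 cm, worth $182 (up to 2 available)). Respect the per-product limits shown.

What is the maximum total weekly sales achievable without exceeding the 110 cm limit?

1383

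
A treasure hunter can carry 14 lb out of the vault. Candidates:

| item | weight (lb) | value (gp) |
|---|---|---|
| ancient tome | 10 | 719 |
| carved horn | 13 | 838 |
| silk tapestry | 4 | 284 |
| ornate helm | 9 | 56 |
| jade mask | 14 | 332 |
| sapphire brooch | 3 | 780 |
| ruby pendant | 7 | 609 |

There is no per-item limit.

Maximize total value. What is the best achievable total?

3120

By value per lb: sapphire brooch 260.00, ruby pendant 87.00, ancient tome 71.90 lead.
4×sapphire brooch uses 12 of the 14 lb and totals 3120.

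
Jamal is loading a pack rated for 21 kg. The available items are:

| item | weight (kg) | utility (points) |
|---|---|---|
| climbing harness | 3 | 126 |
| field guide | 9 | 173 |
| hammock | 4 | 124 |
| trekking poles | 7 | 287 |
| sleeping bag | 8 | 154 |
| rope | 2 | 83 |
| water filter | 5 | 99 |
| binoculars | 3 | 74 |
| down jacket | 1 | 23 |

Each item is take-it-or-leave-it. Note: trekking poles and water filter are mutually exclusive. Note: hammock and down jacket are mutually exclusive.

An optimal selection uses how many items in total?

Optimal total is 694.
One optimal bundle: climbing harness + hammock + trekking poles + rope + binoculars (19 kg).
Every optimal selection uses 5 items.

5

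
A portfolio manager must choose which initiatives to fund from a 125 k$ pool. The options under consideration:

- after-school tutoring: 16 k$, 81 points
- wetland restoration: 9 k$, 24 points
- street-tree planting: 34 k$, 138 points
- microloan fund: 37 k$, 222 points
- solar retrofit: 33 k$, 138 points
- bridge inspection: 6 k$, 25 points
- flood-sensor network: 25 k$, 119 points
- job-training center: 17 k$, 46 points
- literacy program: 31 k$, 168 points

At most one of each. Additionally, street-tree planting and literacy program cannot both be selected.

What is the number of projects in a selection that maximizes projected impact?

6

Best achievable projected impact is 639.
For example after-school tutoring + wetland restoration + microloan fund + bridge inspection + flood-sensor network + literacy program achieves it, using 124 k$.
All optima have 6 projects.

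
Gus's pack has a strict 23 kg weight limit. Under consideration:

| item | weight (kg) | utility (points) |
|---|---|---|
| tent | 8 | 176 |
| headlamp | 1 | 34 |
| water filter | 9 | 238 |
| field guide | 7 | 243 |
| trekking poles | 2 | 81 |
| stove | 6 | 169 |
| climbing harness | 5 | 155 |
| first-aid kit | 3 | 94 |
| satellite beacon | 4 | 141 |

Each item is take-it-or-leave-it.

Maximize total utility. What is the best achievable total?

A density-first pass picks headlamp + field guide + trekking poles + climbing harness + first-aid kit + satellite beacon — 748 at 22 kg.
Replace climbing harness with stove: the trade gains 14 net, giving 762 at 23 kg.
Next best is headlamp + field guide + trekking poles + climbing harness + first-aid kit + satellite beacon at 748 (22 kg) — short by 14.

762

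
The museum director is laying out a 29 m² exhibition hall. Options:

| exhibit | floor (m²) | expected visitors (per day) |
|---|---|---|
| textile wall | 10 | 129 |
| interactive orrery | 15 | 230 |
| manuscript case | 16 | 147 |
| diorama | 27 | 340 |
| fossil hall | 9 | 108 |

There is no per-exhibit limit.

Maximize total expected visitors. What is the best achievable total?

366

Greedy by ratio would take textile wall + interactive orrery: 25 m² used, total 359.
Dropping interactive orrery frees 15 m²; slotting in textile wall + fossil hall (19 m²) lifts the total to 366 at 29 m².
That's the maximum — no swap from here does better than 366.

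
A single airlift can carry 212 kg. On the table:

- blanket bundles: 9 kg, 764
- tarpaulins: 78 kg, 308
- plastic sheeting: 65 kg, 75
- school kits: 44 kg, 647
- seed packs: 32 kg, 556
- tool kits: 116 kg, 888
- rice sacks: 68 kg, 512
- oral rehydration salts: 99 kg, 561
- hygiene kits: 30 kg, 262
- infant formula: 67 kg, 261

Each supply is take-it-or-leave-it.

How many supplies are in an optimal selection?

Best achievable people served is 2855.
For example blanket bundles + school kits + seed packs + tool kits achieves it, using 201 kg.
Every optimal selection uses 4 supplies.

4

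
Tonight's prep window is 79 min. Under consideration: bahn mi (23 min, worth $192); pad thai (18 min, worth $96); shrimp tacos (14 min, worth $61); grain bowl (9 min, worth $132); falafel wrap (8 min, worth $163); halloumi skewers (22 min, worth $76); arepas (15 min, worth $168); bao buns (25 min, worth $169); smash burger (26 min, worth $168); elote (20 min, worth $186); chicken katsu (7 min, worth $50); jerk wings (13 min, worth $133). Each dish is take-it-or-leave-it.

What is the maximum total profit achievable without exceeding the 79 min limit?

843

Taking the top-ratio dishes first gives grain bowl + falafel wrap + arepas + elote + chicken katsu + jerk wings for 832 (72 min).
Dropping chicken katsu frees 7 min; slotting in shrimp tacos (14 min) lifts the total to 843 at 79 min.
Nothing else within 79 min beats 843.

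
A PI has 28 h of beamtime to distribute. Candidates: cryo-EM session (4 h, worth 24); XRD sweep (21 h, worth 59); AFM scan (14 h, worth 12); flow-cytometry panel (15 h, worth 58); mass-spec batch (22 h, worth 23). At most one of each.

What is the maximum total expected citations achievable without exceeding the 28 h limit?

83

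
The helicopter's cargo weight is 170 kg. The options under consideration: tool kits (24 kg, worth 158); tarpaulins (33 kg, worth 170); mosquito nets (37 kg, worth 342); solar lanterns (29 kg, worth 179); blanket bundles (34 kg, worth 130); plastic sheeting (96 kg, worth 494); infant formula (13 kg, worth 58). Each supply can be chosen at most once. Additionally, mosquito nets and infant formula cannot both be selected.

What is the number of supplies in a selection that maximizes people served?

3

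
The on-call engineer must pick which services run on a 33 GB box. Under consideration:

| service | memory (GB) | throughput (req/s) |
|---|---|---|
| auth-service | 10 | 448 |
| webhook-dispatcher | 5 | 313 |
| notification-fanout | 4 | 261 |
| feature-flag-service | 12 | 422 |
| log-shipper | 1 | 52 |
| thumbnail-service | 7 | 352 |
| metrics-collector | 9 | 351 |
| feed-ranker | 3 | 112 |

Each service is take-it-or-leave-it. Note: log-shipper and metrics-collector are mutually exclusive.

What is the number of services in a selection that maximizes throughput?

6

Optimal total is 1538.
One optimal bundle: auth-service + webhook-dispatcher + notification-fanout + log-shipper + thumbnail-service + feed-ranker (30 GB).
All optima have 6 services.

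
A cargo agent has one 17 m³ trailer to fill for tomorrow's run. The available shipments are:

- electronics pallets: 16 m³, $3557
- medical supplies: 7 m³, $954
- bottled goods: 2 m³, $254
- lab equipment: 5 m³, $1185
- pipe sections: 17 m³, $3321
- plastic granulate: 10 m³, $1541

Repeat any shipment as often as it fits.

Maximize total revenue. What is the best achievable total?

By revenue per m³: lab equipment 237.00, electronics pallets 222.31, pipe sections 195.35 lead.
Taking bottled goods + 3×lab equipment: 17 m³ used, 3809 in revenue.

3809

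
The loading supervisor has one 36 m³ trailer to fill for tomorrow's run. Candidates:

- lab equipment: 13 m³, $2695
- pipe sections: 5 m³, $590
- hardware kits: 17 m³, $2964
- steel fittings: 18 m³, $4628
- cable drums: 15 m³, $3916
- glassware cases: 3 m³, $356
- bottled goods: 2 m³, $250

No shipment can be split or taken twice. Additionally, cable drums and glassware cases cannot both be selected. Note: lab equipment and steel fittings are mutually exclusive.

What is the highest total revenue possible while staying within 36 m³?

8794

Taking steel fittings + cable drums + bottled goods: 35 m³ used, 8794 in revenue.
Runner-up steel fittings + cable drums tops out at 8544.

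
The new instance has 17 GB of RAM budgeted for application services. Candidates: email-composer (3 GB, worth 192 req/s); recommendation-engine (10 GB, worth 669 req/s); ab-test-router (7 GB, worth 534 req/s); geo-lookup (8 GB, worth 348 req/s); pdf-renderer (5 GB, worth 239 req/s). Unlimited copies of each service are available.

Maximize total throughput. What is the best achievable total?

1260

Best packing: email-composer + 2×ab-test-router — 17 GB, 1260 total.
Every other selection either busts 17 GB or fails to beat 1260.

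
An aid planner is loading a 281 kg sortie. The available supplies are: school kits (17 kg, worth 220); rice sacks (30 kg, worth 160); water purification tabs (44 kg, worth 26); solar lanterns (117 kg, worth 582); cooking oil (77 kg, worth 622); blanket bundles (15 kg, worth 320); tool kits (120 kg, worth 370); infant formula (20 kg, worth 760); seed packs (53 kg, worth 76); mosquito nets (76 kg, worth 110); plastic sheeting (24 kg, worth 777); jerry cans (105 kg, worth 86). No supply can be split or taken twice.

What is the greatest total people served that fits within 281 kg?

3281

By people served per kg: infant formula 38.00, plastic sheeting 32.38, blanket bundles 21.33 lead.
Filling by ratio: school kits + rice sacks + cooking oil + blanket bundles + infant formula + mosquito nets + plastic sheeting for 2969, with 22 kg left unused.
Dropping rice sacks and mosquito nets frees 106 kg; slotting in solar lanterns (117 kg) lifts the total to 3281 at 270 kg.
Every other selection either busts 281 kg or fails to beat 3281.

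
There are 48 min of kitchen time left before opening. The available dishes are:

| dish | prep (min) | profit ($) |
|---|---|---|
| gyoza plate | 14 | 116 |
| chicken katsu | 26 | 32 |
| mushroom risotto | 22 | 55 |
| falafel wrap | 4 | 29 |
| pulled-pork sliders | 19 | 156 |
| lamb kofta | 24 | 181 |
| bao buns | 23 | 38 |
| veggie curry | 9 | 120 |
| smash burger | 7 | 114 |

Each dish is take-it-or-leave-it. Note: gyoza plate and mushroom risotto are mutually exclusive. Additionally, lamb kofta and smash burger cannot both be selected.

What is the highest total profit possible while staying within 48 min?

By profit per min: smash burger 16.29, veggie curry 13.33, gyoza plate 8.29, pulled-pork sliders 8.21 lead.
The ratio heuristic lands on gyoza plate + falafel wrap + veggie curry + smash burger (379) but leaves 14 min idle.
Replace smash burger with pulled-pork sliders: the trade gains 42 net, giving 421 at 46 min.
The spare 2 min is too small for any remaining dish, and no feasible exchange beats 421.

421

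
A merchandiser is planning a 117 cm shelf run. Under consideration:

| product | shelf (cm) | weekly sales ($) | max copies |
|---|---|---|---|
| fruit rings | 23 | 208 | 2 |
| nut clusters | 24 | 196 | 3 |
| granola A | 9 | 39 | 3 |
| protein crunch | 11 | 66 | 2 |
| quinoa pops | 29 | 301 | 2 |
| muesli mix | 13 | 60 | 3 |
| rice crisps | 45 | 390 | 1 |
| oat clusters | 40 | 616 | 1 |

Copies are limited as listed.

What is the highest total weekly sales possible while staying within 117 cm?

1333

Filling by ratio: protein crunch + 2×quinoa pops + oat clusters for 1284, with 8 cm left unused.
The 40 cm tied up in protein crunch and quinoa pops is better spent on 2×fruit rings — total rises to 1333 (115 cm).
That's the maximum — no swap from here does better than 1333.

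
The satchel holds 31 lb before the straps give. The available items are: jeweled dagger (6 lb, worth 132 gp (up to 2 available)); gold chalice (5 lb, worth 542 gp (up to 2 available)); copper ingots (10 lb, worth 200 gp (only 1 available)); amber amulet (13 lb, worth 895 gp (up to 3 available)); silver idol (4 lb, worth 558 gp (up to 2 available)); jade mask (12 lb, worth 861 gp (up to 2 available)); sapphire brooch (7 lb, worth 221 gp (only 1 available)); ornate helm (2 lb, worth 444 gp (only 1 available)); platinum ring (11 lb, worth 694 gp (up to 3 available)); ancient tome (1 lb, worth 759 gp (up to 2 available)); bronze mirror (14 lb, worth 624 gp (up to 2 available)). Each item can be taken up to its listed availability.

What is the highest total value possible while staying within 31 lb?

4515

A density-first pass picks 2×gold chalice + 2×silver idol + sapphire brooch + ornate helm + 2×ancient tome — 4383 at 29 lb.
Dropping gold chalice and sapphire brooch frees 12 lb; slotting in amber amulet (13 lb) lifts the total to 4515 at 30 lb.
Nothing else within 31 lb beats 4515.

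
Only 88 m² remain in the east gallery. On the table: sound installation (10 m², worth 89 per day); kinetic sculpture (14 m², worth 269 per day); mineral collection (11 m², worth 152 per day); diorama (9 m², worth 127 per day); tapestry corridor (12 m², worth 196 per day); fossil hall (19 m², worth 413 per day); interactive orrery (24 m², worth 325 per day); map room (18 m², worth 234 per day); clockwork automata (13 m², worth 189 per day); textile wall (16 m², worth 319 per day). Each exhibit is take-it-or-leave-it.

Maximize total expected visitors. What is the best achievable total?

1558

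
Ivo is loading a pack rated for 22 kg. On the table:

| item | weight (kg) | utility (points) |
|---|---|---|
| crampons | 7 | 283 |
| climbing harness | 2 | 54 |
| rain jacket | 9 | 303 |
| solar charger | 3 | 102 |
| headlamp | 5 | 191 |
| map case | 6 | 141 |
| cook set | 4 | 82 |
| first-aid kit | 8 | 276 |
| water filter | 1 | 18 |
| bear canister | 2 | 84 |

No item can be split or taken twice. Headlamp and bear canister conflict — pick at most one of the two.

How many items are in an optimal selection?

The maximum utility within 22 kg is 804.
One optimal bundle: crampons + climbing harness + headlamp + first-aid kit (22 kg).
Every optimal selection uses 4 items.

4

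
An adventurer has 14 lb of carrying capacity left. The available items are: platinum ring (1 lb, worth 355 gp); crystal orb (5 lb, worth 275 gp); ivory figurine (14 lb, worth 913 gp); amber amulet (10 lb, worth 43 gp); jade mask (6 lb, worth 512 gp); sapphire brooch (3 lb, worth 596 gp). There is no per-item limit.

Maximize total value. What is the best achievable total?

4970

Ranking by ratio (value/lb): platinum ring 355.00, sapphire brooch 198.67, jade mask 85.33, ivory figurine 65.21.
Best packing: 14×platinum ring — 14 lb, 4970 total.
Every other selection either busts 14 lb or fails to beat 4970.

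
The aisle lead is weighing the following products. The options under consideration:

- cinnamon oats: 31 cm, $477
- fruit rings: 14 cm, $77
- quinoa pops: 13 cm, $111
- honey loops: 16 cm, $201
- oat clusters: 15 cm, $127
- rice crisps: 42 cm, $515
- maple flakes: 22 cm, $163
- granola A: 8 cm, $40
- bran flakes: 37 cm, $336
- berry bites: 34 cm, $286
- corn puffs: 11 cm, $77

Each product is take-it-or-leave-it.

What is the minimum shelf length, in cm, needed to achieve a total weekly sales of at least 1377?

113

Minimise cm subject to total weekly sales ≥ 1377.
Taking cinnamon oats + quinoa pops + honey loops + rice crisps + corn puffs gives 1381 (≥ 1377) for 113 cm.
Below 113 cm the best achievable stays under 1377.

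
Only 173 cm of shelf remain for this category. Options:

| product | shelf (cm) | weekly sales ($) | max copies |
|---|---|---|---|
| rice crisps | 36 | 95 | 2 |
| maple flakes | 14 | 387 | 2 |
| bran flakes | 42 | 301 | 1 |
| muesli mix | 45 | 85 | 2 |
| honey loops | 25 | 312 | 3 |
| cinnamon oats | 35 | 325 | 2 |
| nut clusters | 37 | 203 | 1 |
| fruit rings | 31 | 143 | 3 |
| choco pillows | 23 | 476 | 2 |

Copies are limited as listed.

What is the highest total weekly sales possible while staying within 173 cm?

Density check — maple flakes 27.64, choco pillows 20.70, honey loops 12.48 are the best per cm.
Taking the top-ratio products first gives 2×maple flakes + 3×honey loops + 2×choco pillows for 2662 (149 cm).
Dropping 2×honey loops frees 50 cm; slotting in 2×cinnamon oats (70 cm) lifts the total to 2688 at 169 cm.
No other feasible combination exceeds 2688.

2688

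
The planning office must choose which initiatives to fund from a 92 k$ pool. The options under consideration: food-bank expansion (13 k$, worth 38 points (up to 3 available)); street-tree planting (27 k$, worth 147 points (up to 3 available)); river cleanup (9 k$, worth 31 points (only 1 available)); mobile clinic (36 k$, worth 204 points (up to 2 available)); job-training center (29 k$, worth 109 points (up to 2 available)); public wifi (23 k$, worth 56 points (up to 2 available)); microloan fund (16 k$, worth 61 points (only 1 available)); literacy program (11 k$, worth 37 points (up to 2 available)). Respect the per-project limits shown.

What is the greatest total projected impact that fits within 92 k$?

498

Taking the top-ratio projects first gives 2×mobile clinic + microloan fund for 469 (88 k$).
The 52 k$ tied up in mobile clinic and microloan fund is better spent on 2×street-tree planting — total rises to 498 (90 k$).
Every other selection either busts 92 k$ or exceeds an availability limit or fails to beat 498.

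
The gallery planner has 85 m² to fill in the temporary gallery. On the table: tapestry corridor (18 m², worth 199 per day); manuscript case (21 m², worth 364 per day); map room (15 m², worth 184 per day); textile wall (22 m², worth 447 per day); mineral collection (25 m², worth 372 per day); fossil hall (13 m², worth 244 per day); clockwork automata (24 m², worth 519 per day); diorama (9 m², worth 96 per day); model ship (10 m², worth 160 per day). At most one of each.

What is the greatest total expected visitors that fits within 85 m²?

Greedy by ratio would take manuscript case + textile wall + fossil hall + clockwork automata: 80 m² used, total 1574.
Dropping manuscript case frees 21 m²; slotting in mineral collection (25 m²) lifts the total to 1582 at 84 m².

1582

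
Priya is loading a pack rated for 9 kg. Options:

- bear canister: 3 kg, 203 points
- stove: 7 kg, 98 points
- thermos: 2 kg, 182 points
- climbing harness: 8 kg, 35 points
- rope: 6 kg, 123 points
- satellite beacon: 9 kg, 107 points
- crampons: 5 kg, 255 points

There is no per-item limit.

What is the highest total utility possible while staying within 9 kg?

Ranking by ratio (utility/kg): thermos 91.00, bear canister 67.67, crampons 51.00, rope 20.50.
A density-first pass picks 4×thermos — 728 at 8 kg.
Dropping thermos frees 2 kg; slotting in bear canister (3 kg) lifts the total to 749 at 9 kg.
No other feasible combination exceeds 749.

749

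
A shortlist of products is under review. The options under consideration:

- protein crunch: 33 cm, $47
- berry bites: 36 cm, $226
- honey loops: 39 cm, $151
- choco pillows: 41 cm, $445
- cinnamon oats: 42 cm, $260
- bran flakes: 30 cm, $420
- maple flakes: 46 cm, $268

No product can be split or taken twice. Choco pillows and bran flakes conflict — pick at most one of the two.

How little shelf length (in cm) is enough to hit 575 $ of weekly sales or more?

66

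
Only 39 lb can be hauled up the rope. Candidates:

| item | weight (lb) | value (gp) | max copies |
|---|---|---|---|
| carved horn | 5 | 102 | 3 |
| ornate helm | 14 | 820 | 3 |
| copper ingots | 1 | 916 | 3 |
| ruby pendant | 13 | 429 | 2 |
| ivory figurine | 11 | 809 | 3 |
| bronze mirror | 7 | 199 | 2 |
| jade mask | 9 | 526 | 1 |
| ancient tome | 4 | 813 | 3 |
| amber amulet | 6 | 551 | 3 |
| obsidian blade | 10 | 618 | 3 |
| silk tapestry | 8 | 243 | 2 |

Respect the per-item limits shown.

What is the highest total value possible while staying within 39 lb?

7098

Taking the top-ratio items first gives carved horn + 3×copper ingots + 3×ancient tome + 3×amber amulet for 6942 (38 lb).
Dropping carved horn and amber amulet frees 11 lb; slotting in ivory figurine (11 lb) lifts the total to 7098 at 38 lb.
Every other selection either busts 39 lb or exceeds an availability limit or fails to beat 7098.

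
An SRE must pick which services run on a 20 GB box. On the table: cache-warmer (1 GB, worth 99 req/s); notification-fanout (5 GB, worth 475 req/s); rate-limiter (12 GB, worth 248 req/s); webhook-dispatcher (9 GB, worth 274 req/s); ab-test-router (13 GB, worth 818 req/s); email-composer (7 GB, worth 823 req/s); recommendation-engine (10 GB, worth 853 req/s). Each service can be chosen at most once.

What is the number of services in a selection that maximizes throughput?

3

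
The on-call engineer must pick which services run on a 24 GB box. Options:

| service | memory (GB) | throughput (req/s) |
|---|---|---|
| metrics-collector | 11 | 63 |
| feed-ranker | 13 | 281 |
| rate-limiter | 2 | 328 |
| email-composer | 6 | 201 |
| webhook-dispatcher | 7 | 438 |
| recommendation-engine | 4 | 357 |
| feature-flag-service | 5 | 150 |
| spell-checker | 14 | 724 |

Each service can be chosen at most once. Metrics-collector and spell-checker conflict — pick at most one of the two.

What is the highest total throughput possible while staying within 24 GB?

A density-first pass picks rate-limiter + email-composer + webhook-dispatcher + recommendation-engine + feature-flag-service — 1474 at 24 GB.
Replace email-composer and recommendation-engine and feature-flag-service with spell-checker: the trade gains 16 net, giving 1490 at 23 GB.
Nothing else feasible within 24 GB beats 1490.

1490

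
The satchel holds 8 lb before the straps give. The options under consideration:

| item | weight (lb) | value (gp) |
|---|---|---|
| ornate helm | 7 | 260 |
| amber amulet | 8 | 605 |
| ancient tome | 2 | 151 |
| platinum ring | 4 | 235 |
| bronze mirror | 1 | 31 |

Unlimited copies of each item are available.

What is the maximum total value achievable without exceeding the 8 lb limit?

605

By value per lb: amber amulet 75.62, ancient tome 75.50, platinum ring 58.75 lead.
Amber amulet uses 8 of the 8 lb and totals 605.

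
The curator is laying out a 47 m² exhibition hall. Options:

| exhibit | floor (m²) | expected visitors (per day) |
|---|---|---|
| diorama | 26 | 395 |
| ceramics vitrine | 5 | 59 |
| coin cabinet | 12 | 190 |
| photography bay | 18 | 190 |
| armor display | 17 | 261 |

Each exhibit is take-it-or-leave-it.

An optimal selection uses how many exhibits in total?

2

The maximum expected visitors within 47 m² is 656.
diorama + armor display hits 656 at 43 m².
All optima have 2 exhibits.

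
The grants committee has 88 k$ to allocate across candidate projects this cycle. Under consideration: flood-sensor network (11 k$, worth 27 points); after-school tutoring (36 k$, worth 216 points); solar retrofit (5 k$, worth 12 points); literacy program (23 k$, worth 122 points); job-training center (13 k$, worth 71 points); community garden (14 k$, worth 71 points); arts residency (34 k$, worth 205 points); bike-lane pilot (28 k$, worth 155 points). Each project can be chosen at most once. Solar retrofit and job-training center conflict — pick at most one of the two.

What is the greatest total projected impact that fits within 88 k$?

Taking after-school tutoring + literacy program + bike-lane pilot: 87 k$ used, 493 in projected impact.

493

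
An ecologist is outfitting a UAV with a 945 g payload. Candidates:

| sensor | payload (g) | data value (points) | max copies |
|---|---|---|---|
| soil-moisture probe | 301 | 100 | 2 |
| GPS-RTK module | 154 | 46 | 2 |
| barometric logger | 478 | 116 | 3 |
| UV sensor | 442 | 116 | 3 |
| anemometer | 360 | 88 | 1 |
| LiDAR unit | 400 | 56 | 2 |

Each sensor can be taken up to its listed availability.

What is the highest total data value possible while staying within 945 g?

2×soil-moisture probe + 2×GPS-RTK module uses 910 of the 945 g and totals 292.
The spare 35 g is too small for any remaining sensor, and no exchange beats 292.

292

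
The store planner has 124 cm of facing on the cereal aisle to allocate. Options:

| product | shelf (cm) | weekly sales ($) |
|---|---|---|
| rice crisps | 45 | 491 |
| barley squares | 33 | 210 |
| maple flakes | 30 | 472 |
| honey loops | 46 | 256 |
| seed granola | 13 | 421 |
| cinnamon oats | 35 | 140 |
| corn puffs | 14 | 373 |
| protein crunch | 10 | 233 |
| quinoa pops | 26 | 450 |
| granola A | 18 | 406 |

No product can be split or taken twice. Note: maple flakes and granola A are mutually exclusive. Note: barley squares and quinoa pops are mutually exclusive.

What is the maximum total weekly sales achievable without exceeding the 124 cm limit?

Density check — seed granola 32.38, corn puffs 26.64, protein crunch 23.30 are the best per cm.
Rice crisps + seed granola + corn puffs + quinoa pops + granola A uses 116 of the 124 cm and totals 2141.
Runner-up rice crisps + maple flakes + seed granola + protein crunch + quinoa pops tops out at 2067.

2141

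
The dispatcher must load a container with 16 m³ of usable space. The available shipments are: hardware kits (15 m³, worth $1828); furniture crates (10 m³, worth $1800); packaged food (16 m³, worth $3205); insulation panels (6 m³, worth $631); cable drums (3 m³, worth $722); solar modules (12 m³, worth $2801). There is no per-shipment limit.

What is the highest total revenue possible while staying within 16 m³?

3610

Ranking by ratio (revenue/m³): cable drums 240.67, solar modules 233.42, packaged food 200.31, furniture crates 180.00.
The ratio ordering already packs tightly: 5×cable drums, 15 m³, 3610.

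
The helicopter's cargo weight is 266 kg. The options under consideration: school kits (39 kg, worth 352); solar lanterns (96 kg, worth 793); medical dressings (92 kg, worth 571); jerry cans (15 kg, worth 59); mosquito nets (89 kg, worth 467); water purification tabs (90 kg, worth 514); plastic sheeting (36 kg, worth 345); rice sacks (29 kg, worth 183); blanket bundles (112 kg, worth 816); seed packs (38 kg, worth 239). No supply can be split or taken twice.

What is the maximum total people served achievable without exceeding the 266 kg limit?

2061

Greedy by ratio would take school kits + solar lanterns + jerry cans + plastic sheeting + rice sacks + seed packs: 253 kg used, total 1971.
Replace jerry cans and rice sacks and seed packs with medical dressings: the trade gains 90 net, giving 2061 at 263 kg.
An exhaustive check of the 1024 subsets confirms 2061.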